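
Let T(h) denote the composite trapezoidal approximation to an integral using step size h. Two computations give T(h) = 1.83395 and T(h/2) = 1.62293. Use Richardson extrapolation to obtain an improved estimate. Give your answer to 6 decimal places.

1.552590

R = (4·T(h/2) − T(h)) / 3 = (4·1.62293 − 1.83395)/3 = (4.65777)/3 = 1.552590.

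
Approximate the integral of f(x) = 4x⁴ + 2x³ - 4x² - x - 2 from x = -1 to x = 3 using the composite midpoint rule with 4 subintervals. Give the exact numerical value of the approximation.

167

h = (3 − (-1))/4 = 1.
Midpoints m₁,…,m₄ = -0.5, 0.5, 1.5, 2.5.
f(m₁)=-2.5, f(m₂)=-3, f(m₃)=14.5, f(m₄)=158.
h·[f(m₁) + f(m₂) + f(m₃) + f(m₄)] = 1·(167) = 167.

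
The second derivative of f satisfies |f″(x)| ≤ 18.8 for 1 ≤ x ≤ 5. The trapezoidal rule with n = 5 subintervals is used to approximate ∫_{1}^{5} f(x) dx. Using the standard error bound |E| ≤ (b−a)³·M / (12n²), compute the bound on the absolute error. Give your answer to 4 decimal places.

|E| ≤ (4)³·18.8 / (12·5²) = 1203.2/300 = 4.0107.

4.0107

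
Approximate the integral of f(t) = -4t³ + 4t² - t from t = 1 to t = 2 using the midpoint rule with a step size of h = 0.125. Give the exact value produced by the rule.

-7.1484375

h = (2 − 1)/8 = 0.125.
Midpoints m₁,…,m₈ = 1.0625, 1.1875, 1.3125, 1.4375, 1.5625, 1.6875, 1.8125, 1.9375.
f(m₁)=-1.3447265625, f(m₂)=-2.2451171875, f(m₃)=-3.4658203125, f(m₄)=-5.0537109375, f(m₅)=-7.0556640625, f(m₆)=-9.5185546875, f(m₇)=-12.4892578125, f(m₈)=-16.0146484375.
h·[f(m₁) + f(m₂) + f(m₃) + f(m₄) + f(m₅) + f(m₆) + f(m₇) + f(m₈)] = 0.125·(-57.1875) = -7.1484375.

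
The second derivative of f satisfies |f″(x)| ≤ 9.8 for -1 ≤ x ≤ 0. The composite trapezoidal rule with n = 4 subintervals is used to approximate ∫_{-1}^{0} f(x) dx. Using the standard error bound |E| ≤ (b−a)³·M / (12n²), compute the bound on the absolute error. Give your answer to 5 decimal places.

0.05104

|E| ≤ (1)³·9.8 / (12·4²) = 9.8/192 = 0.05104.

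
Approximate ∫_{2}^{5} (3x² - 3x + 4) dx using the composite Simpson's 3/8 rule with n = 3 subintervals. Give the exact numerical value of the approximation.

97.5

h = (5 − 2)/3 = 1.
Nodes x₀,…,x₃ = 2, 3, 4, 5.
f(x) = 3x² - 3x + 4: f₀=10, f₁=22, f₂=40, f₃=64.
(3h/8)·[f₀ + 3f₁ + 3f₂ + f₃] = 0.375·(260) = 97.5.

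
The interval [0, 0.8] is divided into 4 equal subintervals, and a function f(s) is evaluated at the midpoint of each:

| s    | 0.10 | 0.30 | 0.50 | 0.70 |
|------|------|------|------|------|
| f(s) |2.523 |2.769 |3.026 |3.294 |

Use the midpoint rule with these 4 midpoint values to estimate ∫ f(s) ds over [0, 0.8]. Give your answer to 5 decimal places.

h = 0.2, n = 4.
h·[y(m₁) + y(m₂) + y(m₃) + y(m₄)] = 0.2·(11.612) = 2.32240.

2.32240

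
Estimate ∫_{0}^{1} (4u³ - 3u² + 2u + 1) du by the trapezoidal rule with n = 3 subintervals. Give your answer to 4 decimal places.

h = (1 − 0)/3 = 0.333333.
Nodes u₀,…,u₃ = 0, 0.333333, 0.666667, 1.
f(u) = 4u³ - 3u² + 2u + 1: f₀=1, f₁=1.481481, f₂=2.185185, f₃=4.
(h/2)·[f₀ + 2f₁ + 2f₂ + f₃] = 0.166667·(12.333333) = 2.0556.

2.0556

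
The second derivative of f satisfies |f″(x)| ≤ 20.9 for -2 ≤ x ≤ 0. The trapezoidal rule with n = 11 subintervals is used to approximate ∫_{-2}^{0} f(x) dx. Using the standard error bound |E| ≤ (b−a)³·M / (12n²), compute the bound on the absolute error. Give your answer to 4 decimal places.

0.1152

|E| ≤ (2)³·20.9 / (12·11²) = 167.2/1452 = 0.1152.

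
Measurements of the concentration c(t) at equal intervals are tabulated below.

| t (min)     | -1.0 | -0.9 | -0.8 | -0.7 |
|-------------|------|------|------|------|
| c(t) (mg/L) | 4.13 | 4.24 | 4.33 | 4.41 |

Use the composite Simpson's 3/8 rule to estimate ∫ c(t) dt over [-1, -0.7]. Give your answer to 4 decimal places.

1.2844

h = 0.1, n = 3.
(3h/8)·[y₀ + 3y₁ + 3y₂ + y₃] = 0.0375·(34.25) = 1.2844.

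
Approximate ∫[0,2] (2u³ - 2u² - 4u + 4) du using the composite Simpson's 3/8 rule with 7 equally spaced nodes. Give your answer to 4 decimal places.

h = (2 − 0)/6 = 0.333333.
Nodes u₀,…,u₆ = 0, 0.333333, 0.666667, 1, 1.333333, 1.666667, 2.
f(u) = 2u³ - 2u² - 4u + 4: f₀=4, f₁=2.518519, f₂=1.037037, f₃=0, f₄=-0.148148, f₅=1.037037, f₆=4.
(3h/8)·[f₀ + 3f₁ + 3f₂ + 2f₃ + 3f₄ + 3f₅ + f₆] = 0.125·(21.333333) = 2.6667.

2.6667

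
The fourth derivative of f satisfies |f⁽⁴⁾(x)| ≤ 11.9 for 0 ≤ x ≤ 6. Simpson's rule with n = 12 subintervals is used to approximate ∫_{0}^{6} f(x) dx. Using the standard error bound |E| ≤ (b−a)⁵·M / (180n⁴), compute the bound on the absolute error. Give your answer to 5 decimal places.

|E| ≤ (6)⁵·11.9 / (180·12⁴) = 92534.4/3732480 = 0.02479.

0.02479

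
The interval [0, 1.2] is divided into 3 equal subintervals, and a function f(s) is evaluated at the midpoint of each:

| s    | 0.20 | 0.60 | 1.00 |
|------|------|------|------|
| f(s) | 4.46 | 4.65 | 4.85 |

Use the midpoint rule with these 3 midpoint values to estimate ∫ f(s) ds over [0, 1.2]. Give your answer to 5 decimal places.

h = 0.4, n = 3.
h·[y(m₁) + y(m₂) + y(m₃)] = 0.4·(13.96) = 5.58400.

5.58400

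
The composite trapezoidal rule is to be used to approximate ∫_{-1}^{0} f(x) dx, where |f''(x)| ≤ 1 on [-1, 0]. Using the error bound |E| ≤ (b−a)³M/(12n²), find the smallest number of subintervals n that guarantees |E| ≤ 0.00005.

Need 1/(12n²) ≤ 0.00005.
n² ≥ 1/(12·0.00005) = 1666.67 ⇒ n ≥ 40.8248, so the smallest n is 41.

41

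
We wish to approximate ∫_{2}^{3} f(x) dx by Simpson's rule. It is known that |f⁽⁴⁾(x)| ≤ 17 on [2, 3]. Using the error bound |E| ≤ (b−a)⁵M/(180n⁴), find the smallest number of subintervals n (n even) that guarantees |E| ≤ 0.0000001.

32

Need 17/(180n⁴) ≤ 0.0000001.
n⁴ ≥ 17/(180·0.0000001) = 944444 ⇒ n ≥ 31.1741, so the smallest even n is 32. (n must be even for Simpson's rule.)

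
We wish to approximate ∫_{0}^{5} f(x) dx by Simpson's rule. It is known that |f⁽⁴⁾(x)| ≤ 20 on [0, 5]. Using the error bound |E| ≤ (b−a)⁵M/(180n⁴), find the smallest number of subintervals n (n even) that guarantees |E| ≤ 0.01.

14

Need 62500/(180n⁴) ≤ 0.01.
n⁴ ≥ 62500/(180·0.01) = 34722.2 ⇒ n ≥ 13.6506, so the smallest even n is 14. (n must be even for Simpson's rule.)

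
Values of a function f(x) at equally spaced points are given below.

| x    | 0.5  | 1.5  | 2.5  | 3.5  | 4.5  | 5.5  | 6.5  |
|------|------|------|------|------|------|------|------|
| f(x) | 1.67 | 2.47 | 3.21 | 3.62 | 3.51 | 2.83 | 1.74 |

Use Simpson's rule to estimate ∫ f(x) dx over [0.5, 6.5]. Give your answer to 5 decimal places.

h = 1, n = 6.
(h/3)·[y₀ + 4y₁ + 2y₂ + 4y₃ + 2y₄ + 4y₅ + y₆] = 0.333333·(52.53) = 17.51000.

17.51000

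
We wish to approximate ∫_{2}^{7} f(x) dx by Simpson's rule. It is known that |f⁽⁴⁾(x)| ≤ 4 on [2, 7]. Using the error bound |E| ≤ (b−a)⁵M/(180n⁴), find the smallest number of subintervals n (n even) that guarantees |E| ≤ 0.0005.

Need 12500/(180n⁴) ≤ 0.0005.
n⁴ ≥ 12500/(180·0.0005) = 138889 ⇒ n ≥ 19.3049, so the smallest even n is 20. (n must be even for Simpson's rule.)

20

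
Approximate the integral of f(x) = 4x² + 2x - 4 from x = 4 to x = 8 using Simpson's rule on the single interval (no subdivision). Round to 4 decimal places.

629.3333

S = (b−a)/6 · [f(4) + 4f(6) + f(8)] = 0.666667·[68 + 4·152 + 268] = 629.3333.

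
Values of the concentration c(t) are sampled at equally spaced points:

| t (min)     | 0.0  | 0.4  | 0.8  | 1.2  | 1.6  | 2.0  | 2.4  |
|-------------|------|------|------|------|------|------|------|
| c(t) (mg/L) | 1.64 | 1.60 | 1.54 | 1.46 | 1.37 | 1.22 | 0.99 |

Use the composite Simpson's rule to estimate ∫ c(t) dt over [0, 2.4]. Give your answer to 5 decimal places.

3.40933

h = 0.4, n = 6.
(h/3)·[y₀ + 4y₁ + 2y₂ + 4y₃ + 2y₄ + 4y₅ + y₆] = 0.133333·(25.57) = 3.40933.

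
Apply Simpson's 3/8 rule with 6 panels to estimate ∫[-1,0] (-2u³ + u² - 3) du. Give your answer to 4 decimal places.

-2.1667

h = (0 − (-1))/6 = 0.166667.
Nodes u₀,…,u₆ = -1, -0.833333, -0.666667, -0.5, -0.333333, -0.166667, 0.
f(u) = -2u³ + u² - 3: f₀=0, f₁=-1.148148, f₂=-1.962963, f₃=-2.5, f₄=-2.814815, f₅=-2.962963, f₆=-3.
(3h/8)·[f₀ + 3f₁ + 3f₂ + 2f₃ + 3f₄ + 3f₅ + f₆] = 0.0625·(-34.666667) = -2.1667.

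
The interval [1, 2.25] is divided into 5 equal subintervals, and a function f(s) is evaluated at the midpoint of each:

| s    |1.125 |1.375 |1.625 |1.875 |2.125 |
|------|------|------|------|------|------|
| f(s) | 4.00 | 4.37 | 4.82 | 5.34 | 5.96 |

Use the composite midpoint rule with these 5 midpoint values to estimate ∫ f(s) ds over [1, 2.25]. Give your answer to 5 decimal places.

6.12250

h = 0.25, n = 5.
h·[y(m₁) + y(m₂) + y(m₃) + y(m₄) + y(m₅)] = 0.25·(24.49) = 6.12250.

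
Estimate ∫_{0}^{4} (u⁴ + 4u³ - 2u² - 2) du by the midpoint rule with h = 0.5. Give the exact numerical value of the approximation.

h = (4 − 0)/8 = 0.5.
Midpoints m₁,…,m₈ = 0.25, 0.75, 1.25, 1.75, 2.25, 2.75, 3.25, 3.75.
f(m₁)=-2.05859375, f(m₂)=-1.12109375, f(m₃)=5.12890625, f(m₄)=22.69140625, f(m₅)=59.06640625, f(m₆)=123.25390625, f(m₇)=225.75390625, f(m₈)=378.56640625.
h·[f(m₁) + f(m₂) + f(m₃) + f(m₄) + f(m₅) + f(m₆) + f(m₇) + f(m₈)] = 0.5·(811.28125) = 405.640625.

405.640625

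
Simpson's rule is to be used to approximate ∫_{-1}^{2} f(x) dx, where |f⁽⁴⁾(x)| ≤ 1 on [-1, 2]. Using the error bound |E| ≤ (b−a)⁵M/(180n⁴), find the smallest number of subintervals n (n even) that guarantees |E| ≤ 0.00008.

12

Need 243/(180n⁴) ≤ 0.00008.
n⁴ ≥ 243/(180·0.00008) = 16875 ⇒ n ≥ 11.3975, so the smallest even n is 12. (n must be even for Simpson's rule.)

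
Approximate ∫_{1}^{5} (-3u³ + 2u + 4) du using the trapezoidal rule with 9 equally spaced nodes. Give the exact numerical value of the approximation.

-432.5

h = (5 − 1)/8 = 0.5.
Nodes u₀,…,u₈ = 1, 1.5, 2, 2.5, 3, 3.5, 4, 4.5, 5.
f(u) = -3u³ + 2u + 4: f₀=3, f₁=-3.125, f₂=-16, f₃=-37.875, f₄=-71, f₅=-117.625, f₆=-180, f₇=-260.375, f₈=-361.
(h/2)·[f₀ + 2f₁ + 2f₂ + 2f₃ + 2f₄ + 2f₅ + 2f₆ + 2f₇ + f₈] = 0.25·(-1730) = -432.5.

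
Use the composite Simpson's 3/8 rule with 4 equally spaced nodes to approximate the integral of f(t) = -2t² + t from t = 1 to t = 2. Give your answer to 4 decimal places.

-3.1667

h = (2 − 1)/3 = 0.333333.
Nodes t₀,…,t₃ = 1, 1.333333, 1.666667, 2.
f(t) = -2t² + t: f₀=-1, f₁=-2.222222, f₂=-3.888889, f₃=-6.
(3h/8)·[f₀ + 3f₁ + 3f₂ + f₃] = 0.125·(-25.333333) = -3.1667.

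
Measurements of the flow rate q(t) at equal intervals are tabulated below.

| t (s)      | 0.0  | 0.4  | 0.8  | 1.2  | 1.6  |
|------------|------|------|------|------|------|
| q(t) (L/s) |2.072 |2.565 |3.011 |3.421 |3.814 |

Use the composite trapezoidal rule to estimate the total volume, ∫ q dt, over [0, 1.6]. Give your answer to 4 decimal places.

h = 0.4, n = 4.
(h/2)·[y₀ + 2y₁ + 2y₂ + 2y₃ + y₄] = 0.2·(23.880) = 4.7760.

4.7760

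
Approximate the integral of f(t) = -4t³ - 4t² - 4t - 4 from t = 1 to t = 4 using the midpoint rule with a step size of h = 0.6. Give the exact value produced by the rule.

-377.94

h = (4 − 1)/5 = 0.6.
Midpoints m₁,…,m₅ = 1.3, 1.9, 2.5, 3.1, 3.7.
f(m₁)=-24.748, f(m₂)=-53.476, f(m₃)=-101.5, f(m₄)=-174.004, f(m₅)=-276.172.
h·[f(m₁) + f(m₂) + f(m₃) + f(m₄) + f(m₅)] = 0.6·(-629.9) = -377.94.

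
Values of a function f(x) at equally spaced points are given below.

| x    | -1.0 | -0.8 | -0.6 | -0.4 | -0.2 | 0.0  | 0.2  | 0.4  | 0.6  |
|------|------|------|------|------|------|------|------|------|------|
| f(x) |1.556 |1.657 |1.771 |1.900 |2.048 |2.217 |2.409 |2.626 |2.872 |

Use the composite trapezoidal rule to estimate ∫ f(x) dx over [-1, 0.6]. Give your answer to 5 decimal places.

3.36840

h = 0.2, n = 8.
(h/2)·[y₀ + 2y₁ + 2y₂ + 2y₃ + 2y₄ + 2y₅ + 2y₆ + 2y₇ + y₈] = 0.1·(33.684) = 3.36840.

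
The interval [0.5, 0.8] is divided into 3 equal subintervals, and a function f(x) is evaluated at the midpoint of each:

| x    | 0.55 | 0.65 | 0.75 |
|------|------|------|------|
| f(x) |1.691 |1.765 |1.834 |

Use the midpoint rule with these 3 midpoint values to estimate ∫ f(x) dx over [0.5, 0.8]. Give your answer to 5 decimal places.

h = 0.1, n = 3.
h·[y(m₁) + y(m₂) + y(m₃)] = 0.1·(5.290) = 0.52900.

0.52900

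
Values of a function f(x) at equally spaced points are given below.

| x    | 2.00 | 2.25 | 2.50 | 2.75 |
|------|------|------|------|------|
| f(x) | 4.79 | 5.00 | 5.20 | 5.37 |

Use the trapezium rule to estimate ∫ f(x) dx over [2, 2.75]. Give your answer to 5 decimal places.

3.82000

h = 0.25, n = 3.
(h/2)·[y₀ + 2y₁ + 2y₂ + y₃] = 0.125·(30.56) = 3.82000.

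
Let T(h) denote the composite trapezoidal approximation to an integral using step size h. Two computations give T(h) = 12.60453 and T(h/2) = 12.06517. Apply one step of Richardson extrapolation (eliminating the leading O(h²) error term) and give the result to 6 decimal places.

11.885383

R = (4·T(h/2) − T(h)) / 3 = (4·12.06517 − 12.60453)/3 = (35.65615)/3 = 11.885383.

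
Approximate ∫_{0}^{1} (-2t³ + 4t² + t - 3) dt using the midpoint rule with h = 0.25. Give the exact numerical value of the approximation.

h = (1 − 0)/4 = 0.25.
Midpoints m₁,…,m₄ = 0.125, 0.375, 0.625, 0.875.
f(m₁)=-2.81640625, f(m₂)=-2.16796875, f(m₃)=-1.30078125, f(m₄)=-0.40234375.
h·[f(m₁) + f(m₂) + f(m₃) + f(m₄)] = 0.25·(-6.6875) = -1.671875.

-1.671875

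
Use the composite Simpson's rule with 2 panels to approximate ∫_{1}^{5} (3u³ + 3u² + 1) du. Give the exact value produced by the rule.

596

h = (5 − 1)/2 = 2.
Nodes u₀,…,u₂ = 1, 3, 5.
f(u) = 3u³ + 3u² + 1: f₀=7, f₁=109, f₂=451.
(h/3)·[f₀ + 4f₁ + f₂] = 0.666667·(894) = 596.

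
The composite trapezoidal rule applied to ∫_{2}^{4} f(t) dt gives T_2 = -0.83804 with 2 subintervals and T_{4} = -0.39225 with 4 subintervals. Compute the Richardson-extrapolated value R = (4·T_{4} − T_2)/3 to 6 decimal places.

-0.243653

R = (4·T_{4} − T_2) / 3 = (4·(-0.39225) − (-0.83804))/3 = (-0.73096)/3 = -0.243653.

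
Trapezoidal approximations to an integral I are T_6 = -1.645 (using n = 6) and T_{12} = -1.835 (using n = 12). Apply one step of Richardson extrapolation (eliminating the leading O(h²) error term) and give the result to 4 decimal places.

-1.8983

R = (4·T_{12} − T_6) / 3 = (4·(-1.835) − (-1.645))/3 = (-5.695)/3 = -1.8983.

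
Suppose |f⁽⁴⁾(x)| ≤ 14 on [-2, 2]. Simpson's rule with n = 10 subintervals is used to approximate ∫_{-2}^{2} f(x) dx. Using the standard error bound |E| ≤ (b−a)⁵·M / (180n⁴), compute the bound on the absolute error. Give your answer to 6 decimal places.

|E| ≤ (4)⁵·14 / (180·10⁴) = 14336/1800000 = 0.007964.

0.007964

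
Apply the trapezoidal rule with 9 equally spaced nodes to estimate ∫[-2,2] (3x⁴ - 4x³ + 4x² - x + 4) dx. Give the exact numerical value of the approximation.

h = (2 − (-2))/8 = 0.5.
Nodes x₀,…,x₈ = -2, -1.5, -1, -0.5, 0, 0.5, 1, 1.5, 2.
f(x) = 3x⁴ - 4x³ + 4x² - x + 4: f₀=102, f₁=43.1875, f₂=16, f₃=6.1875, f₄=4, f₅=4.1875, f₆=6, f₇=13.1875, f₈=34.
(h/2)·[f₀ + 2f₁ + 2f₂ + 2f₃ + 2f₄ + 2f₅ + 2f₆ + 2f₇ + f₈] = 0.25·(321.5) = 80.375.

80.375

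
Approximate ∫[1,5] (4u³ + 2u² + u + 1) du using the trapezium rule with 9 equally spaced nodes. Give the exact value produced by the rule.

729

h = (5 − 1)/8 = 0.5.
Nodes u₀,…,u₈ = 1, 1.5, 2, 2.5, 3, 3.5, 4, 4.5, 5.
f(u) = 4u³ + 2u² + u + 1: f₀=8, f₁=20.5, f₂=43, f₃=78.5, f₄=130, f₅=200.5, f₆=293, f₇=410.5, f₈=556.
(h/2)·[f₀ + 2f₁ + 2f₂ + 2f₃ + 2f₄ + 2f₅ + 2f₆ + 2f₇ + f₈] = 0.25·(2916) = 729.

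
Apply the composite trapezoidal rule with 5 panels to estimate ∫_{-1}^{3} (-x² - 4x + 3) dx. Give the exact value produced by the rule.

h = (3 − (-1))/5 = 0.8.
Nodes x₀,…,x₅ = -1, -0.2, 0.6, 1.4, 2.2, 3.
f(x) = -x² - 4x + 3: f₀=6, f₁=3.76, f₂=0.24, f₃=-4.56, f₄=-10.64, f₅=-18.
(h/2)·[f₀ + 2f₁ + 2f₂ + 2f₃ + 2f₄ + f₅] = 0.4·(-34.4) = -13.76.

-13.76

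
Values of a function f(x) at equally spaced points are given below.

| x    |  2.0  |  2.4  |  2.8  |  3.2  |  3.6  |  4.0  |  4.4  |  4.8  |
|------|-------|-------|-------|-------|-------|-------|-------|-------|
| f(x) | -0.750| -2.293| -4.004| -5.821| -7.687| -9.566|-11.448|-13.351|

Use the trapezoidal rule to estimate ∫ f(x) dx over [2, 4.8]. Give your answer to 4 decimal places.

h = 0.4, n = 7.
(h/2)·[y₀ + 2y₁ + 2y₂ + 2y₃ + 2y₄ + 2y₅ + 2y₆ + y₇] = 0.2·(-95.739) = -19.1478.

-19.1478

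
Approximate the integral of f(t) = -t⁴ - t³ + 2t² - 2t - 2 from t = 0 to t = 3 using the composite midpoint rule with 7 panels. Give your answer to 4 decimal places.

-64.9116

h = (3 − 0)/7 = 0.428571.
Midpoints m₁,…,m₇ = 0.214286, 0.642857, 1.071429, 1.5, 1.928571, 2.357143, 2.785714.
f(m₁)=-2.348683, f(m₂)=-2.895642, f(m₃)=-4.394705, f(m₄)=-8.9375, f(m₅)=-19.425318, f(m₆)=-39.569112, f(m₇)=-73.889499.
h·[f(m₁) + f(m₂) + f(m₃) + f(m₄) + f(m₅) + f(m₆) + f(m₇)] = 0.428571·(-151.460459) = -64.9116.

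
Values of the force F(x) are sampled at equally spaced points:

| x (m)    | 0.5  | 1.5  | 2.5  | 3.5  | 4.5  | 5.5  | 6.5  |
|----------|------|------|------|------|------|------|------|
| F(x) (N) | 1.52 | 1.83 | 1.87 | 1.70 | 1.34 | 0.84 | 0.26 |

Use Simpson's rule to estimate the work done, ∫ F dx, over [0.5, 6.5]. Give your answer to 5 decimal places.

h = 1, n = 6.
(h/3)·[y₀ + 4y₁ + 2y₂ + 4y₃ + 2y₄ + 4y₅ + y₆] = 0.333333·(25.68) = 8.56000.

8.56000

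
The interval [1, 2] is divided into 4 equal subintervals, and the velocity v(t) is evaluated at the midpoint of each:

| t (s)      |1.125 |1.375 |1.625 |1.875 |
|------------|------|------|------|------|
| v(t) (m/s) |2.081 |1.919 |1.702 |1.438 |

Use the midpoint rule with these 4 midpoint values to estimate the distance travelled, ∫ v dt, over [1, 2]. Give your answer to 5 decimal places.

1.78500

h = 0.25, n = 4.
h·[y(m₁) + y(m₂) + y(m₃) + y(m₄)] = 0.25·(7.140) = 1.78500.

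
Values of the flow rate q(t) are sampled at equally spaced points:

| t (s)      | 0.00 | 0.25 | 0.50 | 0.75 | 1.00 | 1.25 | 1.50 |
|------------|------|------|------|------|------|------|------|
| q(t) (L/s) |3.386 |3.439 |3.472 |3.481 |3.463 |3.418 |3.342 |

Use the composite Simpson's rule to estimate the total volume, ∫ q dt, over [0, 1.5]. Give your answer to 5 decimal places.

h = 0.25, n = 6.
(h/3)·[y₀ + 4y₁ + 2y₂ + 4y₃ + 2y₄ + 4y₅ + y₆] = 0.083333·(61.950) = 5.16250.

5.16250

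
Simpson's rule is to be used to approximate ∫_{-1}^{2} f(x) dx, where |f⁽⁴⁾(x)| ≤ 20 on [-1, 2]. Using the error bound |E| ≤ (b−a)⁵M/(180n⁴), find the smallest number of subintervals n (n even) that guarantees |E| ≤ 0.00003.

32

Need 4860/(180n⁴) ≤ 0.00003.
n⁴ ≥ 4860/(180·0.00003) = 900000 ⇒ n ≥ 30.8007, so the smallest even n is 32. (n must be even for Simpson's rule.)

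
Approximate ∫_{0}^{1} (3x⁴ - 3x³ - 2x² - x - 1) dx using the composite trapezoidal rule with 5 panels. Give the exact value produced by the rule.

h = (1 − 0)/5 = 0.2.
Nodes x₀,…,x₅ = 0, 0.2, 0.4, 0.6, 0.8, 1.
f(x) = 3x⁴ - 3x³ - 2x² - x - 1: f₀=-1, f₁=-1.2992, f₂=-1.8352, f₃=-2.5792, f₄=-3.3872, f₅=-4.
(h/2)·[f₀ + 2f₁ + 2f₂ + 2f₃ + 2f₄ + f₅] = 0.1·(-23.2016) = -2.32016.

-2.32016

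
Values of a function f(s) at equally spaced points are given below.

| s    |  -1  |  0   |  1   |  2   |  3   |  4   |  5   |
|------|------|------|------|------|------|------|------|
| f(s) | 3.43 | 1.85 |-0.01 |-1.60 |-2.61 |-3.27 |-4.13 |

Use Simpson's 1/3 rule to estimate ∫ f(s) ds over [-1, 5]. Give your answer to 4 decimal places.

h = 1, n = 6.
(h/3)·[y₀ + 4y₁ + 2y₂ + 4y₃ + 2y₄ + 4y₅ + y₆] = 0.333333·(-18.02) = -6.0067.

-6.0067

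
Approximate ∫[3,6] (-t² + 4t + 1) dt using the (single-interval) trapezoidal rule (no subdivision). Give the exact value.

-10.5

T = (b−a)/2 · [f(3) + f(6)] = 1.5·[4 + (-11)] = -10.5.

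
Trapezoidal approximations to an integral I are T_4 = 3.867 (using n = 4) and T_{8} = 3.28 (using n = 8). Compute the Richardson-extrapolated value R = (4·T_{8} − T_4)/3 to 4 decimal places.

3.0843

R = (4·T_{8} − T_4) / 3 = (4·3.28 − 3.867)/3 = (9.253)/3 = 3.0843.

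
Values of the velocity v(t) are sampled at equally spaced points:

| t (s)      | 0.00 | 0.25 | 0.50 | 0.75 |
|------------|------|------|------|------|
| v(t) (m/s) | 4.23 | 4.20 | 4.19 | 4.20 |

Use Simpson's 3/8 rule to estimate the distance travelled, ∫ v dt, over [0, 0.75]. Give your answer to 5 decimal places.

h = 0.25, n = 3.
(3h/8)·[y₀ + 3y₁ + 3y₂ + y₃] = 0.09375·(33.60) = 3.15000.

3.15000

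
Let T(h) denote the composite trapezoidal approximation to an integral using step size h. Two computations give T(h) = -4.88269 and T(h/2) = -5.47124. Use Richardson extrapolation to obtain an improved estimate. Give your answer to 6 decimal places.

-5.667423

R = (4·T(h/2) − T(h)) / 3 = (4·(-5.47124) − (-4.88269))/3 = (-17.00227)/3 = -5.667423.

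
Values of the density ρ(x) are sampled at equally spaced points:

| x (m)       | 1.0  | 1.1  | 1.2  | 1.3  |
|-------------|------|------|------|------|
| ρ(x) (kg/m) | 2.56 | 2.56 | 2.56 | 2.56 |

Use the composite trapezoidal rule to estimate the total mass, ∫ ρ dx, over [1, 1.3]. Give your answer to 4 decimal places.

0.7680

h = 0.1, n = 3.
(h/2)·[y₀ + 2y₁ + 2y₂ + y₃] = 0.05·(15.36) = 0.7680.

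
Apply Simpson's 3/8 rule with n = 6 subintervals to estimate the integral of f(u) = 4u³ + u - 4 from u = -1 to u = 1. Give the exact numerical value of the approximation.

-8

h = (1 − (-1))/6 = 0.333333.
Nodes u₀,…,u₆ = -1, -0.666667, -0.333333, 0, 0.333333, 0.666667, 1.
f(u) = 4u³ + u - 4: f₀=-9, f₁=-5.851852, f₂=-4.481481, f₃=-4, f₄=-3.518519, f₅=-2.148148, f₆=1.
(3h/8)·[f₀ + 3f₁ + 3f₂ + 2f₃ + 3f₄ + 3f₅ + f₆] = 0.125·(-64) = -8.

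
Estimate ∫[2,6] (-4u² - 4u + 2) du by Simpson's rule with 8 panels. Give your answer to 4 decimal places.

h = (6 − 2)/8 = 0.5.
Nodes u₀,…,u₈ = 2, 2.5, 3, 3.5, 4, 4.5, 5, 5.5, 6.
f(u) = -4u² - 4u + 2: f₀=-22, f₁=-33, f₂=-46, f₃=-61, f₄=-78, f₅=-97, f₆=-118, f₇=-141, f₈=-166.
(h/3)·[f₀ + 4f₁ + 2f₂ + 4f₃ + 2f₄ + 4f₅ + 2f₆ + 4f₇ + f₈] = 0.166667·(-2000) = -333.3333.

-333.3333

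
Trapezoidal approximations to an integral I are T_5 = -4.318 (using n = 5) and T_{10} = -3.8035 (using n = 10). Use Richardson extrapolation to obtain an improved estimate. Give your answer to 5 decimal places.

-3.63200

R = (4·T_{10} − T_5) / 3 = (4·(-3.8035) − (-4.318))/3 = (-10.8960)/3 = -3.63200.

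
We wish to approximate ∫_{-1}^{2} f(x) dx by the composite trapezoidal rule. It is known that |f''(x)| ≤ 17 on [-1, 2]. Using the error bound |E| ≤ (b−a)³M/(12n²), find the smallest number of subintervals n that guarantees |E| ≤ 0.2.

14

Need 459/(12n²) ≤ 0.2.
n² ≥ 459/(12·0.2) = 191.25 ⇒ n ≥ 13.8293, so the smallest n is 14.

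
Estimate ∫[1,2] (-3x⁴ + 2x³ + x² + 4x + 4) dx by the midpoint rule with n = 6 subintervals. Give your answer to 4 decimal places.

h = (2 − 1)/6 = 0.166667.
Midpoints m₁,…,m₆ = 1.083333, 1.25, 1.416667, 1.583333, 1.75, 1.916667.
f(m₁)=7.917679, f(m₂)=7.14453125, f(m₃)=5.276476, f(m₄)=1.924624, f(m₅)=-3.35546875, f(m₆)=-11.063802.
h·[f(m₁) + f(m₂) + f(m₃) + f(m₄) + f(m₅) + f(m₆)] = 0.166667·(7.844039) = 1.3073.

1.3073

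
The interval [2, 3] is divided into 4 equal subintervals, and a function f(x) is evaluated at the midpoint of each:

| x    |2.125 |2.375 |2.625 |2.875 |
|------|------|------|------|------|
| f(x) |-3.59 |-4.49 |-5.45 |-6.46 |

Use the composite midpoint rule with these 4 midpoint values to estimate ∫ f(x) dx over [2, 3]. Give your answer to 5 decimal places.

-4.99750

h = 0.25, n = 4.
h·[y(m₁) + y(m₂) + y(m₃) + y(m₄)] = 0.25·(-19.99) = -4.99750.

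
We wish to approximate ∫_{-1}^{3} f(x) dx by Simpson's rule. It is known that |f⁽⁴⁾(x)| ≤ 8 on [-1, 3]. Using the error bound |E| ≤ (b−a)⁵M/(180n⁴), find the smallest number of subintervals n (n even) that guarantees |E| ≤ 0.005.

Need 8192/(180n⁴) ≤ 0.005.
n⁴ ≥ 8192/(180·0.005) = 9102.22 ⇒ n ≥ 9.7676, so the smallest even n is 10. (n must be even for Simpson's rule.)

10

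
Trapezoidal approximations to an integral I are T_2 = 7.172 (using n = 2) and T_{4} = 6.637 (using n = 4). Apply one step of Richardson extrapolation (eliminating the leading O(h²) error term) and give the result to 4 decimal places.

6.4587

R = (4·T_{4} − T_2) / 3 = (4·6.637 − 7.172)/3 = (19.376)/3 = 6.4587.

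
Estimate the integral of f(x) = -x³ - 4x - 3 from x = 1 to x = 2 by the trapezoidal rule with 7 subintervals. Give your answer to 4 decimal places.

h = (2 − 1)/7 = 0.142857.
Nodes x₀,…,x₇ = 1, 1.142857, 1.285714, 1.428571, 1.571429, 1.714286, 1.857143, 2.
f(x) = -x³ - 4x - 3: f₀=-8, f₁=-9.064140, f₂=-10.268222, f₃=-11.629738, f₄=-13.166181, f₅=-14.895044, f₆=-16.833819, f₇=-19.
(h/2)·[f₀ + 2f₁ + 2f₂ + 2f₃ + 2f₄ + 2f₅ + 2f₆ + f₇] = 0.071429·(-178.714286) = -12.7653.

-12.7653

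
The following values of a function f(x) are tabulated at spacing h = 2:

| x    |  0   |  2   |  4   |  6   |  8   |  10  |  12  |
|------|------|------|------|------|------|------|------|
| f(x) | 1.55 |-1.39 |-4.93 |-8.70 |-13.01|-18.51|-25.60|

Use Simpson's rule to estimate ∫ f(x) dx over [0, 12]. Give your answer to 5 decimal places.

h = 2, n = 6.
(h/3)·[y₀ + 4y₁ + 2y₂ + 4y₃ + 2y₄ + 4y₅ + y₆] = 0.666667·(-174.33) = -116.22000.

-116.22000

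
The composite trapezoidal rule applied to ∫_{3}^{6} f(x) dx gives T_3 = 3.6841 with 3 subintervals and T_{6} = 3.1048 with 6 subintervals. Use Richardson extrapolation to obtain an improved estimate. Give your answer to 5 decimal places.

2.91170

R = (4·T_{6} − T_3) / 3 = (4·3.1048 − 3.6841)/3 = (8.7351)/3 = 2.91170.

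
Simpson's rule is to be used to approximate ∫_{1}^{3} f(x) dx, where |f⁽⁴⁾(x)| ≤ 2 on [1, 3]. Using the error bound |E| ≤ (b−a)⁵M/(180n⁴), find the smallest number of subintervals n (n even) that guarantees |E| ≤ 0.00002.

Need 64/(180n⁴) ≤ 0.00002.
n⁴ ≥ 64/(180·0.00002) = 17777.8 ⇒ n ≥ 11.5470, so the smallest even n is 12. (n must be even for Simpson's rule.)

12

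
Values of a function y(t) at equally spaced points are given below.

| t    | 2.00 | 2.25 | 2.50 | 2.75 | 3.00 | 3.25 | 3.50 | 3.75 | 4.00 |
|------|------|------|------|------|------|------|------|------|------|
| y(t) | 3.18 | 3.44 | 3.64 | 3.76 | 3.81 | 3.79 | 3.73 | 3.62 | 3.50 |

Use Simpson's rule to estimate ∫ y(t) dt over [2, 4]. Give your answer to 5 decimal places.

7.29000

h = 0.25, n = 8.
(h/3)·[y₀ + 4y₁ + 2y₂ + 4y₃ + 2y₄ + 4y₅ + 2y₆ + 4y₇ + y₈] = 0.083333·(87.48) = 7.29000.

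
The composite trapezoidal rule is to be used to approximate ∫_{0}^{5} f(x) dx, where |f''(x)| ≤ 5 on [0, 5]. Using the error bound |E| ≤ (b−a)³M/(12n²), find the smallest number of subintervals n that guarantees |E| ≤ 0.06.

Need 625/(12n²) ≤ 0.06.
n² ≥ 625/(12·0.06) = 868.056 ⇒ n ≥ 29.4628, so the smallest n is 30.

30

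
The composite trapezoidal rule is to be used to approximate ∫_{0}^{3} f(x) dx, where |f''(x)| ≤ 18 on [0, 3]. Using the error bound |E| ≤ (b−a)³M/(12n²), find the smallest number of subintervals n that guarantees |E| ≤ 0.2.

15

Need 486/(12n²) ≤ 0.2.
n² ≥ 486/(12·0.2) = 202.5 ⇒ n ≥ 14.2302, so the smallest n is 15.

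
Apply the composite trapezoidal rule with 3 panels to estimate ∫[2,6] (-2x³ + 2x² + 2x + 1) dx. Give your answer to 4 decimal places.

h = (6 − 2)/3 = 1.333333.
Nodes x₀,…,x₃ = 2, 3.333333, 4.666667, 6.
f(x) = -2x³ + 2x² + 2x + 1: f₀=-3, f₁=-44.185185, f₂=-149.370370, f₃=-347.
(h/2)·[f₀ + 2f₁ + 2f₂ + f₃] = 0.666667·(-737.111111) = -491.4074.

-491.4074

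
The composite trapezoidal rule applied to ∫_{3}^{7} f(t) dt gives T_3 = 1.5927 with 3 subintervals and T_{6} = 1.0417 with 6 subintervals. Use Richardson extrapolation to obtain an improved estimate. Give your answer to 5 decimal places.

0.85803

R = (4·T_{6} − T_3) / 3 = (4·1.0417 − 1.5927)/3 = (2.5741)/3 = 0.85803.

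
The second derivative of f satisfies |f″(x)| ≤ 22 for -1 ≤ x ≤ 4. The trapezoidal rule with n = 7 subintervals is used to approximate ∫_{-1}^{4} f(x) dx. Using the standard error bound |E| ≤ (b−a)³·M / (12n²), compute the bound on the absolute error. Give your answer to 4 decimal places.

|E| ≤ (5)³·22 / (12·7²) = 2750/588 = 4.6769.

4.6769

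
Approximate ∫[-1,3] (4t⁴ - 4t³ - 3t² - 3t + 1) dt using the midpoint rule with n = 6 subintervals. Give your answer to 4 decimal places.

h = (3 − (-1))/6 = 0.666667.
Midpoints m₁,…,m₆ = -0.666667, 0, 0.666667, 1.333333, 2, 2.666667.
f(m₁)=3.641975, f(m₂)=1, f(m₃)=-2.728395, f(m₄)=-5.172840, f(m₅)=15, f(m₆)=98.086420.
h·[f(m₁) + f(m₂) + f(m₃) + f(m₄) + f(m₅) + f(m₆)] = 0.666667·(109.827160) = 73.2181.

73.2181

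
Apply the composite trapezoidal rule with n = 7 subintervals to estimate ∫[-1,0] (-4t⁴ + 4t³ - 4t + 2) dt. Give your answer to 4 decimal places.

h = (0 − (-1))/7 = 0.142857.
Nodes t₀,…,t₇ = -1, -0.857143, -0.714286, -0.571429, -0.428571, -0.285714, -0.142857, 0.
f(t) = -4t⁴ + 4t³ - 4t + 2: f₀=-2, f₁=0.750521, f₂=2.358184, f₃=3.112870, f₄=3.264473, f₅=3.022907, f₆=2.558101, f₇=2.
(h/2)·[f₀ + 2f₁ + 2f₂ + 2f₃ + 2f₄ + 2f₅ + 2f₆ + f₇] = 0.071429·(30.134111) = 2.1524.

2.1524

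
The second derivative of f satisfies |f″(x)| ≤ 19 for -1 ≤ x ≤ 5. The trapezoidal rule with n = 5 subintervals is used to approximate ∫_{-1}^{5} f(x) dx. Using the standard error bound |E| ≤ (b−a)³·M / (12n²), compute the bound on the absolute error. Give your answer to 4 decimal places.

13.6800

|E| ≤ (6)³·19 / (12·5²) = 4104/300 = 13.6800.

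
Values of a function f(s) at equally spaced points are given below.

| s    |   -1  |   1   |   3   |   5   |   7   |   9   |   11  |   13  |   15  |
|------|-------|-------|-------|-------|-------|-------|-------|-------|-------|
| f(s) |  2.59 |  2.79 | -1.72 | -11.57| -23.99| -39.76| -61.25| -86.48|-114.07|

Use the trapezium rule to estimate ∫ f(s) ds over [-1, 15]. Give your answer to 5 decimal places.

h = 2, n = 8.
(h/2)·[y₀ + 2y₁ + 2y₂ + 2y₃ + 2y₄ + 2y₅ + 2y₆ + 2y₇ + y₈] = 1·(-555.44) = -555.44000.

-555.44000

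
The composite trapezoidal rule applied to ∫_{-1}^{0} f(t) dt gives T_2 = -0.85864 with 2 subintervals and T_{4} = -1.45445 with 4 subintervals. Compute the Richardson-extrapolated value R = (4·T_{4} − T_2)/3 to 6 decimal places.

-1.653053

R = (4·T_{4} − T_2) / 3 = (4·(-1.45445) − (-0.85864))/3 = (-4.95916)/3 = -1.653053.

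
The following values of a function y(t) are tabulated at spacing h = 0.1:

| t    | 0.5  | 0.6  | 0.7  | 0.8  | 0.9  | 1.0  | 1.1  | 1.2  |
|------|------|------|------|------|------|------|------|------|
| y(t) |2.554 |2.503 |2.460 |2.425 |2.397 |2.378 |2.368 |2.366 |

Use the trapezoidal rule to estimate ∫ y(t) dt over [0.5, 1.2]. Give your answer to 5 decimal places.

1.69910

h = 0.1, n = 7.
(h/2)·[y₀ + 2y₁ + 2y₂ + 2y₃ + 2y₄ + 2y₅ + 2y₆ + y₇] = 0.05·(33.982) = 1.69910.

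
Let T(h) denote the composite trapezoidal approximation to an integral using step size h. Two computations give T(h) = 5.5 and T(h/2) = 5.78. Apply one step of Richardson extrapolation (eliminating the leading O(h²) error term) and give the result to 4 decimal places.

5.8733

R = (4·T(h/2) − T(h)) / 3 = (4·5.78 − 5.5)/3 = (17.62)/3 = 5.8733.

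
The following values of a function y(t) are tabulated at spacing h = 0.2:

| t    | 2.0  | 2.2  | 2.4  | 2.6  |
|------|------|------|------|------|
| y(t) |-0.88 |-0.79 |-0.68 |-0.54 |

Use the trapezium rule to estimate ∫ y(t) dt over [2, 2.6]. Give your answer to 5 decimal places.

h = 0.2, n = 3.
(h/2)·[y₀ + 2y₁ + 2y₂ + y₃] = 0.1·(-4.36) = -0.43600.

-0.43600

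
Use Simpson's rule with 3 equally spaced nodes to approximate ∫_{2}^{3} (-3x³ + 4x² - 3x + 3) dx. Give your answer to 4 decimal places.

h = (3 − 2)/2 = 0.5.
Nodes x₀,…,x₂ = 2, 2.5, 3.
f(x) = -3x³ + 4x² - 3x + 3: f₀=-11, f₁=-26.375, f₂=-51.
(h/3)·[f₀ + 4f₁ + f₂] = 0.166667·(-167.5) = -27.9167.

-27.9167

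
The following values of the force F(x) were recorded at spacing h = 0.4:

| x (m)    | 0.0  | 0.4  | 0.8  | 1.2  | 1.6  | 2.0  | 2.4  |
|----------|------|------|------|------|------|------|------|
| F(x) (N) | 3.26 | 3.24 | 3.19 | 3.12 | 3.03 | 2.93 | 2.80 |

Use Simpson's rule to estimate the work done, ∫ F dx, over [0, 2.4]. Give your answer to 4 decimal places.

7.4213

h = 0.4, n = 6.
(h/3)·[y₀ + 4y₁ + 2y₂ + 4y₃ + 2y₄ + 4y₅ + y₆] = 0.133333·(55.66) = 7.4213.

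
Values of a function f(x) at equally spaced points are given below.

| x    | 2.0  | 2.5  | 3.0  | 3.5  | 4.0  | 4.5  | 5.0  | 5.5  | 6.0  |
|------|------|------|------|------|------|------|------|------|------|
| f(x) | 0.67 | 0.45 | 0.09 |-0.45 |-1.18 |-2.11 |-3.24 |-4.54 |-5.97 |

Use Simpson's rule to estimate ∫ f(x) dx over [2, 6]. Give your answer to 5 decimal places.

h = 0.5, n = 8.
(h/3)·[y₀ + 4y₁ + 2y₂ + 4y₃ + 2y₄ + 4y₅ + 2y₆ + 4y₇ + y₈] = 0.166667·(-40.56) = -6.76000.

-6.76000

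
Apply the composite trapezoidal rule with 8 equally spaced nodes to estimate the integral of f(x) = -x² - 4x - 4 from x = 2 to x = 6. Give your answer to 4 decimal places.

h = (6 − 2)/7 = 0.571429.
Nodes x₀,…,x₇ = 2, 2.571429, 3.142857, 3.714286, 4.285714, 4.857143, 5.428571, 6.
f(x) = -x² - 4x - 4: f₀=-16, f₁=-20.897959, f₂=-26.448980, f₃=-32.653061, f₄=-39.510204, f₅=-47.020408, f₆=-55.183673, f₇=-64.
(h/2)·[f₀ + 2f₁ + 2f₂ + 2f₃ + 2f₄ + 2f₅ + 2f₆ + f₇] = 0.285714·(-523.428571) = -149.5510.

-149.5510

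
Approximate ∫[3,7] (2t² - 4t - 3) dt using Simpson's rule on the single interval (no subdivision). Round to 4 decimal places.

118.6667

S = (b−a)/6 · [f(3) + 4f(5) + f(7)] = 0.666667·[3 + 4·27 + 67] = 118.6667.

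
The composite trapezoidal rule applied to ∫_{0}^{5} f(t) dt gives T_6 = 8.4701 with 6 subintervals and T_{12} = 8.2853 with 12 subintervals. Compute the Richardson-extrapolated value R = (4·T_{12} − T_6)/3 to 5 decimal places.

R = (4·T_{12} − T_6) / 3 = (4·8.2853 − 8.4701)/3 = (24.6711)/3 = 8.22370.

8.22370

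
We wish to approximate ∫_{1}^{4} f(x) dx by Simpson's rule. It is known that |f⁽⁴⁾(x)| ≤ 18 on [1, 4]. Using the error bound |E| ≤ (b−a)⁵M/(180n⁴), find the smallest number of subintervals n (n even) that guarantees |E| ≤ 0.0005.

Need 4374/(180n⁴) ≤ 0.0005.
n⁴ ≥ 4374/(180·0.0005) = 48600 ⇒ n ≥ 14.8477, so the smallest even n is 16. (n must be even for Simpson's rule.)

16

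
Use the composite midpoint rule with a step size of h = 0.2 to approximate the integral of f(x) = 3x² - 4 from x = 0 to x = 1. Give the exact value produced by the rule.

h = (1 − 0)/5 = 0.2.
Midpoints m₁,…,m₅ = 0.1, 0.3, 0.5, 0.7, 0.9.
f(m₁)=-3.97, f(m₂)=-3.73, f(m₃)=-3.25, f(m₄)=-2.53, f(m₅)=-1.57.
h·[f(m₁) + f(m₂) + f(m₃) + f(m₄) + f(m₅)] = 0.2·(-15.05) = -3.01.

-3.01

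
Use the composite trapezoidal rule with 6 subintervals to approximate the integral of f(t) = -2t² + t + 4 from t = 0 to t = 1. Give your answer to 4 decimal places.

h = (1 − 0)/6 = 0.166667.
Nodes t₀,…,t₆ = 0, 0.166667, 0.333333, 0.5, 0.666667, 0.833333, 1.
f(t) = -2t² + t + 4: f₀=4, f₁=4.111111, f₂=4.111111, f₃=4, f₄=3.777778, f₅=3.444444, f₆=3.
(h/2)·[f₀ + 2f₁ + 2f₂ + 2f₃ + 2f₄ + 2f₅ + f₆] = 0.083333·(45.888889) = 3.8241.

3.8241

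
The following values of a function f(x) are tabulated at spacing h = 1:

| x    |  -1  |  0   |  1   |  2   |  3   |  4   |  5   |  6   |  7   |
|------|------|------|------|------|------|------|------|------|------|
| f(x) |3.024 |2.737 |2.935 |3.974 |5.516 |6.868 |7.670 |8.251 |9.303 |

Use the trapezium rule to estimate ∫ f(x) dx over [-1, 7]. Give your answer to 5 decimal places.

h = 1, n = 8.
(h/2)·[y₀ + 2y₁ + 2y₂ + 2y₃ + 2y₄ + 2y₅ + 2y₆ + 2y₇ + y₈] = 0.5·(88.229) = 44.11450.

44.11450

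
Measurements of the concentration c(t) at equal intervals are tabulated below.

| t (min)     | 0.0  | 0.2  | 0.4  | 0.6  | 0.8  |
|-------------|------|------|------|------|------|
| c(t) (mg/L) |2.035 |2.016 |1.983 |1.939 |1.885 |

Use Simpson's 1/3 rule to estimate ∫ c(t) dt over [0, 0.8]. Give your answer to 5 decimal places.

1.58040

h = 0.2, n = 4.
(h/3)·[y₀ + 4y₁ + 2y₂ + 4y₃ + y₄] = 0.066667·(23.706) = 1.58040.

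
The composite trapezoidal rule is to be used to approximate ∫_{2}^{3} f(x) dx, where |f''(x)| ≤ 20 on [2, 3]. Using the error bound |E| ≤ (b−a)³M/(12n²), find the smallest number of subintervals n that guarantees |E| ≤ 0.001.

Need 20/(12n²) ≤ 0.001.
n² ≥ 20/(12·0.001) = 1666.67 ⇒ n ≥ 40.8248, so the smallest n is 41.

41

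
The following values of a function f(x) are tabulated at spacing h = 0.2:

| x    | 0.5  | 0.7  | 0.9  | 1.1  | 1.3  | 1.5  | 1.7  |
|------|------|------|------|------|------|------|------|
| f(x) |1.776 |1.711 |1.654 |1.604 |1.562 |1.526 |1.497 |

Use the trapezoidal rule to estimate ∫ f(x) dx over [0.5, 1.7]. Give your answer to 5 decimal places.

1.93870

h = 0.2, n = 6.
(h/2)·[y₀ + 2y₁ + 2y₂ + 2y₃ + 2y₄ + 2y₅ + y₆] = 0.1·(19.387) = 1.93870.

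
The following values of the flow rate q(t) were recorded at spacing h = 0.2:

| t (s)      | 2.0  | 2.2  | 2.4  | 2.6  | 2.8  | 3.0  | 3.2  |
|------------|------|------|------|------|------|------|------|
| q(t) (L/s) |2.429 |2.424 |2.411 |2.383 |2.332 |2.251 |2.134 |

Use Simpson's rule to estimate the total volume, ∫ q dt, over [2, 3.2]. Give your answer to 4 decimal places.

2.8187

h = 0.2, n = 6.
(h/3)·[y₀ + 4y₁ + 2y₂ + 4y₃ + 2y₄ + 4y₅ + y₆] = 0.066667·(42.281) = 2.8187.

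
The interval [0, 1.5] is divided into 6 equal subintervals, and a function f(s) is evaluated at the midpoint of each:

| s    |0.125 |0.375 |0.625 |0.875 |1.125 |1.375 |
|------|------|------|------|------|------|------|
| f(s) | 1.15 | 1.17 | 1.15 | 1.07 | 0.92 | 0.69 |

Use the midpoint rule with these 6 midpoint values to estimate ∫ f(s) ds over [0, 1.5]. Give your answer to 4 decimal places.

1.5375

h = 0.25, n = 6.
h·[y(m₁) + y(m₂) + y(m₃) + y(m₄) + y(m₅) + y(m₆)] = 0.25·(6.15) = 1.5375.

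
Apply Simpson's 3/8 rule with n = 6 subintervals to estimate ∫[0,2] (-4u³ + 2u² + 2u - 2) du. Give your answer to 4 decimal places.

-10.6667

h = (2 − 0)/6 = 0.333333.
Nodes u₀,…,u₆ = 0, 0.333333, 0.666667, 1, 1.333333, 1.666667, 2.
f(u) = -4u³ + 2u² + 2u - 2: f₀=-2, f₁=-1.259259, f₂=-0.962963, f₃=-2, f₄=-5.259259, f₅=-11.629630, f₆=-22.
(3h/8)·[f₀ + 3f₁ + 3f₂ + 2f₃ + 3f₄ + 3f₅ + f₆] = 0.125·(-85.333333) = -10.6667.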